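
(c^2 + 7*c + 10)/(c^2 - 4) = (c + 5)/(c - 2)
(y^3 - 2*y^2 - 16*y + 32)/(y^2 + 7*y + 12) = (y^2 - 6*y + 8)/(y + 3)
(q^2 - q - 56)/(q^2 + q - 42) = (q - 8)/(q - 6)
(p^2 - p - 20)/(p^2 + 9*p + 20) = (p - 5)/(p + 5)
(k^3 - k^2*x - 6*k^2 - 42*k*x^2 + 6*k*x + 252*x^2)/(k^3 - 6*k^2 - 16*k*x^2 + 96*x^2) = (-k^2 + k*x + 42*x^2)/(-k^2 + 16*x^2)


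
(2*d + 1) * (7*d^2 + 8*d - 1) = 14*d^3 + 23*d^2 + 6*d - 1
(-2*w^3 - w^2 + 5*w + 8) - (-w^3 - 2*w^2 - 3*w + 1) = -w^3 + w^2 + 8*w + 7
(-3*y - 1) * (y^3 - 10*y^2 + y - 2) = -3*y^4 + 29*y^3 + 7*y^2 + 5*y + 2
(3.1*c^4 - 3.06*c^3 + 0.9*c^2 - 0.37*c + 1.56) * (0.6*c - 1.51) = 1.86*c^5 - 6.517*c^4 + 5.1606*c^3 - 1.581*c^2 + 1.4947*c - 2.3556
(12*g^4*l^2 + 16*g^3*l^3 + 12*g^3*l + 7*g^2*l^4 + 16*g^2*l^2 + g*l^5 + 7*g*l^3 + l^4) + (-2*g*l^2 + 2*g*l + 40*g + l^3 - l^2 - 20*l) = 12*g^4*l^2 + 16*g^3*l^3 + 12*g^3*l + 7*g^2*l^4 + 16*g^2*l^2 + g*l^5 + 7*g*l^3 - 2*g*l^2 + 2*g*l + 40*g + l^4 + l^3 - l^2 - 20*l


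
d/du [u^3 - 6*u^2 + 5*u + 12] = 3*u^2 - 12*u + 5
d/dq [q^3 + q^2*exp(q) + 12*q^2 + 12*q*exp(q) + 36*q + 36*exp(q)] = q^2*exp(q) + 3*q^2 + 14*q*exp(q) + 24*q + 48*exp(q) + 36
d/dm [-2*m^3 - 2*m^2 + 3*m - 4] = -6*m^2 - 4*m + 3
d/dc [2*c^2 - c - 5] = 4*c - 1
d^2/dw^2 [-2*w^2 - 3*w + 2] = -4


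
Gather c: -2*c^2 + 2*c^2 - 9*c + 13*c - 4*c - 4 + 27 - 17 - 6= 0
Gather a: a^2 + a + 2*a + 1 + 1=a^2 + 3*a + 2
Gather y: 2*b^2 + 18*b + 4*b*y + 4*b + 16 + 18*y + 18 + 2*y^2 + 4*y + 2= 2*b^2 + 22*b + 2*y^2 + y*(4*b + 22) + 36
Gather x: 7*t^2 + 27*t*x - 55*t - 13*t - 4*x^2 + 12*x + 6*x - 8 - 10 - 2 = 7*t^2 - 68*t - 4*x^2 + x*(27*t + 18) - 20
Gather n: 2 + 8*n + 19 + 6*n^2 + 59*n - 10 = 6*n^2 + 67*n + 11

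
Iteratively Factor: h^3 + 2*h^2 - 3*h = (h + 3)*(h^2 - h) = (h - 1)*(h + 3)*(h)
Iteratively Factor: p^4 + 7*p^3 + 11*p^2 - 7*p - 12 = (p + 4)*(p^3 + 3*p^2 - p - 3) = (p - 1)*(p + 4)*(p^2 + 4*p + 3) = (p - 1)*(p + 3)*(p + 4)*(p + 1)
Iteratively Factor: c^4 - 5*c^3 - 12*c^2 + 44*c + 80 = (c + 2)*(c^3 - 7*c^2 + 2*c + 40) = (c - 5)*(c + 2)*(c^2 - 2*c - 8) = (c - 5)*(c + 2)^2*(c - 4)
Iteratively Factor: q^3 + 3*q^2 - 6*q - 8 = (q + 4)*(q^2 - q - 2) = (q + 1)*(q + 4)*(q - 2)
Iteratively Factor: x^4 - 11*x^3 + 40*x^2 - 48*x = (x - 4)*(x^3 - 7*x^2 + 12*x) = x*(x - 4)*(x^2 - 7*x + 12) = x*(x - 4)^2*(x - 3)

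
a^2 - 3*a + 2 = (a - 2)*(a - 1)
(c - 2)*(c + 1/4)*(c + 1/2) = c^3 - 5*c^2/4 - 11*c/8 - 1/4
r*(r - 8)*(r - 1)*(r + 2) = r^4 - 7*r^3 - 10*r^2 + 16*r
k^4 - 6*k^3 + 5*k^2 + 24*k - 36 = (k - 3)^2*(k - 2)*(k + 2)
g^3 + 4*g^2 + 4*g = g*(g + 2)^2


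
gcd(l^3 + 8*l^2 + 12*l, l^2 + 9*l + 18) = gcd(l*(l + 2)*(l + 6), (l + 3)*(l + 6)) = l + 6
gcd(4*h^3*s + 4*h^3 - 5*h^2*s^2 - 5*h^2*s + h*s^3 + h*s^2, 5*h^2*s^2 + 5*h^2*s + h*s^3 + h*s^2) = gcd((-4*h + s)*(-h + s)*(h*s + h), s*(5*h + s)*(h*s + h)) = h*s + h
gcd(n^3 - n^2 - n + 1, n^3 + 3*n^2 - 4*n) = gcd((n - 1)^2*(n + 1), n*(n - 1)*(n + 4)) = n - 1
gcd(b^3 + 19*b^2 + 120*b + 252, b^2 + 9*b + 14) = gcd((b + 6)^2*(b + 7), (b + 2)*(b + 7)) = b + 7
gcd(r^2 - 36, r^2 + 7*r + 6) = r + 6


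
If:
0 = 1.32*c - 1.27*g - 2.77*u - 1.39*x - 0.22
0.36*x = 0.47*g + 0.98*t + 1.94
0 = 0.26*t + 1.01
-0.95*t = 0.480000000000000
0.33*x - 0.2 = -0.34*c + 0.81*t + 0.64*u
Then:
No Solution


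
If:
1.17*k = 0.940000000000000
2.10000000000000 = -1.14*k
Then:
No Solution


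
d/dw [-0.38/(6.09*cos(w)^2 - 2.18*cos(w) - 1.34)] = (0.8284 - 4.6284*cos(w))*sin(w)/(-6.09*cos(w)^2 + 2.18*cos(w) + 1.34)^2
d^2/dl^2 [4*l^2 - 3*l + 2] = 8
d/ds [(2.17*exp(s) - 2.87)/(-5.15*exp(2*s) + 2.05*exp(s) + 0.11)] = (11.1755*exp(2*s) - 29.561*exp(s) + 6.1222)*exp(s)/(26.5225*exp(4*s) - 21.115*exp(3*s) + 3.0695*exp(2*s) + 0.451*exp(s) + 0.0121)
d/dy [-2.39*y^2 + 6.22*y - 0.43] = 6.22 - 4.78*y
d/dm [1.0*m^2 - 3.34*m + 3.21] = 2.0*m - 3.34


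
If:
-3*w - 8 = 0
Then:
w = -8/3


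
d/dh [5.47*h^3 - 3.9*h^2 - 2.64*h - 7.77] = 16.41*h^2 - 7.8*h - 2.64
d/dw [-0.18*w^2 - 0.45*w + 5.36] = -0.36*w - 0.45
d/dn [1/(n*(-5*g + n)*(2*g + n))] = (-n*(2*g + n) + n*(5*g - n) + (2*g + n)*(5*g - n))/(n^2*(2*g + n)^2*(5*g - n)^2)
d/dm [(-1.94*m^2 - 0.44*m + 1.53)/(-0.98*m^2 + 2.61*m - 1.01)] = (-5.4946*m^2 + 6.9176*m - 3.5489)/(0.9604*m^4 - 5.1156*m^3 + 8.7917*m^2 - 5.2722*m + 1.0201)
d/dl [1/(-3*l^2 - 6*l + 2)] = 6*(l + 1)/(3*l^2 + 6*l - 2)^2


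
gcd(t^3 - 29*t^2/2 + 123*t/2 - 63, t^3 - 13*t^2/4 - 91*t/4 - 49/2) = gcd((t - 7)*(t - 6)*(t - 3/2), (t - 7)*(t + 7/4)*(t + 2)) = t - 7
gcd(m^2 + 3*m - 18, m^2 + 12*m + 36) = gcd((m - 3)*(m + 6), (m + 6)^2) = m + 6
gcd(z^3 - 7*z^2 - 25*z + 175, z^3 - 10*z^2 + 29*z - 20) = z - 5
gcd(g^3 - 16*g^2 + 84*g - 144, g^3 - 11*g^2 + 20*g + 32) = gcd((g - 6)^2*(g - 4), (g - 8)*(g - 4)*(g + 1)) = g - 4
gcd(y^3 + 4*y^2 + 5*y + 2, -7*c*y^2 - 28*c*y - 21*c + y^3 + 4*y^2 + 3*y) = y + 1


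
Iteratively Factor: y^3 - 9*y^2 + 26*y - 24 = (y - 3)*(y^2 - 6*y + 8) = (y - 4)*(y - 3)*(y - 2)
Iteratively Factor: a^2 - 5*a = (a - 5)*(a)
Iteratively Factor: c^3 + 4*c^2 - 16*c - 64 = (c + 4)*(c^2 - 16) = (c - 4)*(c + 4)*(c + 4)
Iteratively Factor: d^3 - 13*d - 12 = (d + 3)*(d^2 - 3*d - 4) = (d + 1)*(d + 3)*(d - 4)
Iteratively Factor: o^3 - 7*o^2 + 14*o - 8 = (o - 1)*(o^2 - 6*o + 8) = (o - 2)*(o - 1)*(o - 4)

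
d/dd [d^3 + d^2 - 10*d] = 3*d^2 + 2*d - 10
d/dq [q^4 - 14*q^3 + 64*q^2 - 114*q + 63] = 4*q^3 - 42*q^2 + 128*q - 114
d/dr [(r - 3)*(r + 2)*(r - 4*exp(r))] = -4*r^2*exp(r) + 3*r^2 - 4*r*exp(r) - 2*r + 28*exp(r) - 6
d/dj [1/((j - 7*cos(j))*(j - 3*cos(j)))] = (-10*j*sin(j) - 2*j + 21*sin(2*j) + 10*cos(j))/((j - 7*cos(j))^2*(j - 3*cos(j))^2)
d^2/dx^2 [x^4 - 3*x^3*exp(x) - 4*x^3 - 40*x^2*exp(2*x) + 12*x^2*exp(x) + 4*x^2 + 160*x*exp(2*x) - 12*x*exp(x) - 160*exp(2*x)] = -3*x^3*exp(x) - 160*x^2*exp(2*x) - 6*x^2*exp(x) + 12*x^2 + 320*x*exp(2*x) + 18*x*exp(x) - 24*x - 80*exp(2*x) + 8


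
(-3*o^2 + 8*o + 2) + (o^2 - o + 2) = -2*o^2 + 7*o + 4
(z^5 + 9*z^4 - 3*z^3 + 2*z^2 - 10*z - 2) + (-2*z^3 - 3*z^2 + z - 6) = z^5 + 9*z^4 - 5*z^3 - z^2 - 9*z - 8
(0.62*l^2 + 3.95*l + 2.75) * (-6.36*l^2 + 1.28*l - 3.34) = -3.9432*l^4 - 24.3284*l^3 - 14.5048*l^2 - 9.673*l - 9.185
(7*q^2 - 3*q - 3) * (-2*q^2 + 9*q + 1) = -14*q^4 + 69*q^3 - 14*q^2 - 30*q - 3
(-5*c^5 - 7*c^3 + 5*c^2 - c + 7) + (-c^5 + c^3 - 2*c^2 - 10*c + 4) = -6*c^5 - 6*c^3 + 3*c^2 - 11*c + 11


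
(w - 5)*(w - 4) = w^2 - 9*w + 20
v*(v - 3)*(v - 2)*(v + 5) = v^4 - 19*v^2 + 30*v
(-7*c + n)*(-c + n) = 7*c^2 - 8*c*n + n^2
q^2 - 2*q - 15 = (q - 5)*(q + 3)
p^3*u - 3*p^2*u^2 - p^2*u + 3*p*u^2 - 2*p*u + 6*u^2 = (p - 2)*(p - 3*u)*(p*u + u)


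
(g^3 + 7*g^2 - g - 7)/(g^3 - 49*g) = (g^2 - 1)/(g*(g - 7))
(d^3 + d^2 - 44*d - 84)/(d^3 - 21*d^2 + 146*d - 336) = (d^2 + 8*d + 12)/(d^2 - 14*d + 48)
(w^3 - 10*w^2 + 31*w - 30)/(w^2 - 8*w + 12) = (w^2 - 8*w + 15)/(w - 6)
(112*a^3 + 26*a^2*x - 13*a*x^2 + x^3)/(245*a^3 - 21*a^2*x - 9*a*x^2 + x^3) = (-16*a^2 - 6*a*x + x^2)/(-35*a^2 - 2*a*x + x^2)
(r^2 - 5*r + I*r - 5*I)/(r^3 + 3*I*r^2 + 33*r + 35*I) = (r - 5)/(r^2 + 2*I*r + 35)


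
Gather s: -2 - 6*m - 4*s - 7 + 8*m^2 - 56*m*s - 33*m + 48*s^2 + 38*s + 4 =8*m^2 - 39*m + 48*s^2 + s*(34 - 56*m) - 5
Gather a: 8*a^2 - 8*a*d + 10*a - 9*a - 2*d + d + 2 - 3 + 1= 8*a^2 + a*(1 - 8*d) - d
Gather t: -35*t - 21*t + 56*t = 0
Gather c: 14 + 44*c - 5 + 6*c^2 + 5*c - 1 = 6*c^2 + 49*c + 8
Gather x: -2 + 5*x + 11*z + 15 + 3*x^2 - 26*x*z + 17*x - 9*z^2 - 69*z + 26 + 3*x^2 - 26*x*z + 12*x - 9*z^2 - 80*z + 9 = 6*x^2 + x*(34 - 52*z) - 18*z^2 - 138*z + 48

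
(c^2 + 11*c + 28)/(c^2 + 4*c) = (c + 7)/c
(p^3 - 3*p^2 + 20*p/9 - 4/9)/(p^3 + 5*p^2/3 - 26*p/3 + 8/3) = (p - 2/3)/(p + 4)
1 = 1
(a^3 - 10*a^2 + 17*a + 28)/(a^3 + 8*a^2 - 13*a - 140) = (a^2 - 6*a - 7)/(a^2 + 12*a + 35)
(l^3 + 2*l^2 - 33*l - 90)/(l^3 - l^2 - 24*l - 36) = (l + 5)/(l + 2)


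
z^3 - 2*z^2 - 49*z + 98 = (z - 7)*(z - 2)*(z + 7)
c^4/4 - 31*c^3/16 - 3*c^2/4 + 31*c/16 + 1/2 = (c/4 + 1/4)*(c - 8)*(c - 1)*(c + 1/4)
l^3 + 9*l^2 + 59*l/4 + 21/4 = (l + 1/2)*(l + 3/2)*(l + 7)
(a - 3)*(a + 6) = a^2 + 3*a - 18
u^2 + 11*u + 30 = (u + 5)*(u + 6)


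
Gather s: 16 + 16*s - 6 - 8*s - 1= 8*s + 9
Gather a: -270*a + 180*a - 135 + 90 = -90*a - 45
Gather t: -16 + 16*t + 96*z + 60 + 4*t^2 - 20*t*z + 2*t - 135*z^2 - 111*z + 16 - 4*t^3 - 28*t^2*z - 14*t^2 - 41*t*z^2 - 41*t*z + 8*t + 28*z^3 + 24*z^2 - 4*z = -4*t^3 + t^2*(-28*z - 10) + t*(-41*z^2 - 61*z + 26) + 28*z^3 - 111*z^2 - 19*z + 60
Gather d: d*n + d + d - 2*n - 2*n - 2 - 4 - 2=d*(n + 2) - 4*n - 8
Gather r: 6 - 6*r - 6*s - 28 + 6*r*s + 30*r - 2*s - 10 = r*(6*s + 24) - 8*s - 32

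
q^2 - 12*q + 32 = (q - 8)*(q - 4)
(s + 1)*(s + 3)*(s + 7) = s^3 + 11*s^2 + 31*s + 21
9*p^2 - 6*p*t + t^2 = (-3*p + t)^2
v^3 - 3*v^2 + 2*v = v*(v - 2)*(v - 1)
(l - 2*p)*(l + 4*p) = l^2 + 2*l*p - 8*p^2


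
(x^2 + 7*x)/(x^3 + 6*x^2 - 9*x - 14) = x/(x^2 - x - 2)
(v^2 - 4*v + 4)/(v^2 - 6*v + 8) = (v - 2)/(v - 4)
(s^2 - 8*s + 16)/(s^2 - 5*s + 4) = (s - 4)/(s - 1)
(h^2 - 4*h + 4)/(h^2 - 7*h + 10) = (h - 2)/(h - 5)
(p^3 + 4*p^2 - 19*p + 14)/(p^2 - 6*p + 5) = (p^2 + 5*p - 14)/(p - 5)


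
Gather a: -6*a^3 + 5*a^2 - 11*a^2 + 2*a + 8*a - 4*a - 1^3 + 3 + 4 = -6*a^3 - 6*a^2 + 6*a + 6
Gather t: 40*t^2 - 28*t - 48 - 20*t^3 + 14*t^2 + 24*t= -20*t^3 + 54*t^2 - 4*t - 48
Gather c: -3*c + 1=1 - 3*c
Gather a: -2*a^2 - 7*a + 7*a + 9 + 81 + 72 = 162 - 2*a^2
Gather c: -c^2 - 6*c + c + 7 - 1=-c^2 - 5*c + 6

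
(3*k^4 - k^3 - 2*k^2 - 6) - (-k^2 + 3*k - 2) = 3*k^4 - k^3 - k^2 - 3*k - 4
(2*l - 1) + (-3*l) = -l - 1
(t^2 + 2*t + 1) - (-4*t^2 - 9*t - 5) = 5*t^2 + 11*t + 6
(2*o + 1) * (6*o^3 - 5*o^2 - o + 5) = 12*o^4 - 4*o^3 - 7*o^2 + 9*o + 5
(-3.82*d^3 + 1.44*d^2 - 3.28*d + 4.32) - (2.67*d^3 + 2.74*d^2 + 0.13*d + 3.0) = -6.49*d^3 - 1.3*d^2 - 3.41*d + 1.32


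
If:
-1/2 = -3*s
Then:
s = 1/6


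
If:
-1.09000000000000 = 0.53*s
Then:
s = -2.06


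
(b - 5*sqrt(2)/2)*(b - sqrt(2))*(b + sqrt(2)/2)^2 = b^4 - 5*sqrt(2)*b^3/2 - 3*b^2/2 + 13*sqrt(2)*b/4 + 5/2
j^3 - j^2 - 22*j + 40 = (j - 4)*(j - 2)*(j + 5)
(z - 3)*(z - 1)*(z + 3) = z^3 - z^2 - 9*z + 9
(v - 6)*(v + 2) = v^2 - 4*v - 12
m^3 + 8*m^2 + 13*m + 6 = (m + 1)^2*(m + 6)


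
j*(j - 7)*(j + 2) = j^3 - 5*j^2 - 14*j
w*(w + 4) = w^2 + 4*w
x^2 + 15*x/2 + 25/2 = (x + 5/2)*(x + 5)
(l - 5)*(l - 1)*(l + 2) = l^3 - 4*l^2 - 7*l + 10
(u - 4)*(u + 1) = u^2 - 3*u - 4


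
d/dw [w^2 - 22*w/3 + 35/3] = 2*w - 22/3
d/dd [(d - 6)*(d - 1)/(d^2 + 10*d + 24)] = (17*d^2 + 36*d - 228)/(d^4 + 20*d^3 + 148*d^2 + 480*d + 576)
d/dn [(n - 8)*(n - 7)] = 2*n - 15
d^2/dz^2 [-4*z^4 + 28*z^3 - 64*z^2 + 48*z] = -48*z^2 + 168*z - 128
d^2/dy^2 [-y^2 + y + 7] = -2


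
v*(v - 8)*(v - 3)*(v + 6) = v^4 - 5*v^3 - 42*v^2 + 144*v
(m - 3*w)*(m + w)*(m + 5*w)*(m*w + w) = m^4*w + 3*m^3*w^2 + m^3*w - 13*m^2*w^3 + 3*m^2*w^2 - 15*m*w^4 - 13*m*w^3 - 15*w^4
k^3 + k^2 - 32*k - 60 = (k - 6)*(k + 2)*(k + 5)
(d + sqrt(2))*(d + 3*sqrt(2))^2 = d^3 + 7*sqrt(2)*d^2 + 30*d + 18*sqrt(2)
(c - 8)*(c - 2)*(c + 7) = c^3 - 3*c^2 - 54*c + 112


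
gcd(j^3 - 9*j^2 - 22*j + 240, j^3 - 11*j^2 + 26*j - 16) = j - 8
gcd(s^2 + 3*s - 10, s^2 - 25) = s + 5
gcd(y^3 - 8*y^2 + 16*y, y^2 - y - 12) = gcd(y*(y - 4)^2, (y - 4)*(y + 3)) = y - 4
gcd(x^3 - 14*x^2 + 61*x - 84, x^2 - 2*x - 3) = x - 3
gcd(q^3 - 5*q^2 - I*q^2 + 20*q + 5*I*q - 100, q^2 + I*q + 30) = q - 5*I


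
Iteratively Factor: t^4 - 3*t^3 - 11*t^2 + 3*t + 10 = (t + 2)*(t^3 - 5*t^2 - t + 5) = (t + 1)*(t + 2)*(t^2 - 6*t + 5) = (t - 1)*(t + 1)*(t + 2)*(t - 5)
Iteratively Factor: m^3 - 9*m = (m + 3)*(m^2 - 3*m) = (m - 3)*(m + 3)*(m)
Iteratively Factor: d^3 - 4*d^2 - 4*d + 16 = (d - 4)*(d^2 - 4) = (d - 4)*(d - 2)*(d + 2)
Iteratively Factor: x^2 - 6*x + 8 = (x - 2)*(x - 4)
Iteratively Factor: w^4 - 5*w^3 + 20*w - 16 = (w + 2)*(w^3 - 7*w^2 + 14*w - 8) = (w - 4)*(w + 2)*(w^2 - 3*w + 2) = (w - 4)*(w - 2)*(w + 2)*(w - 1)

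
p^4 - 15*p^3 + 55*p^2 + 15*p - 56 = (p - 8)*(p - 7)*(p - 1)*(p + 1)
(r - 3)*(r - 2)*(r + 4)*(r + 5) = r^4 + 4*r^3 - 19*r^2 - 46*r + 120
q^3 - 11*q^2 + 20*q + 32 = (q - 8)*(q - 4)*(q + 1)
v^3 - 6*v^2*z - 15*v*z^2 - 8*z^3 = (v - 8*z)*(v + z)^2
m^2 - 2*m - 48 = (m - 8)*(m + 6)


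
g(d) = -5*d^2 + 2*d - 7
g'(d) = 2 - 10*d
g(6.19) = -186.20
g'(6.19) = -59.90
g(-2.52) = -43.79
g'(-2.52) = 27.20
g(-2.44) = -41.65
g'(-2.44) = 26.40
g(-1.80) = -26.80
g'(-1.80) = 20.00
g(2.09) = -24.66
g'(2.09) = -18.90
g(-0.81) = -11.90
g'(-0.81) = 10.10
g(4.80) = -112.60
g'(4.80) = -46.00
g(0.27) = -6.82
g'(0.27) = -0.70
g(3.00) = -46.00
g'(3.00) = -28.00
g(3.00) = -46.00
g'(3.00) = -28.00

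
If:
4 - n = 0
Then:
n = 4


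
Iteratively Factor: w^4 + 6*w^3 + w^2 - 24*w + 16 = (w - 1)*(w^3 + 7*w^2 + 8*w - 16) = (w - 1)*(w + 4)*(w^2 + 3*w - 4) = (w - 1)*(w + 4)^2*(w - 1)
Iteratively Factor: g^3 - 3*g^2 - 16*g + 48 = (g + 4)*(g^2 - 7*g + 12) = (g - 4)*(g + 4)*(g - 3)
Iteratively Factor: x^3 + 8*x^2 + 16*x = (x + 4)*(x^2 + 4*x) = x*(x + 4)*(x + 4)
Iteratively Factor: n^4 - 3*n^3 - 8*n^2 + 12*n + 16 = (n + 1)*(n^3 - 4*n^2 - 4*n + 16) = (n + 1)*(n + 2)*(n^2 - 6*n + 8) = (n - 2)*(n + 1)*(n + 2)*(n - 4)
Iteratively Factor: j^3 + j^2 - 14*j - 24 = (j + 3)*(j^2 - 2*j - 8) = (j + 2)*(j + 3)*(j - 4)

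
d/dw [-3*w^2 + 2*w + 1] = 2 - 6*w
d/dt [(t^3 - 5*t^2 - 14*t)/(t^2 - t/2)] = 2*(2*t^2 - 2*t + 33)/(4*t^2 - 4*t + 1)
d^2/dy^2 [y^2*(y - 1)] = 6*y - 2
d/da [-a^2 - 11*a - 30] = -2*a - 11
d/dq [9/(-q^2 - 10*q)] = 18*(q + 5)/(q^2*(q + 10)^2)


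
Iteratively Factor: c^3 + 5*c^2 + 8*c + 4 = (c + 2)*(c^2 + 3*c + 2) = (c + 1)*(c + 2)*(c + 2)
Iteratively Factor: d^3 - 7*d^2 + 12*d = (d)*(d^2 - 7*d + 12) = d*(d - 4)*(d - 3)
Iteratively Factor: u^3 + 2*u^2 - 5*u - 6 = (u + 1)*(u^2 + u - 6) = (u - 2)*(u + 1)*(u + 3)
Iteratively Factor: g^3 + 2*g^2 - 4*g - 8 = (g + 2)*(g^2 - 4) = (g + 2)^2*(g - 2)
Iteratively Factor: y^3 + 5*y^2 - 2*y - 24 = (y + 3)*(y^2 + 2*y - 8) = (y + 3)*(y + 4)*(y - 2)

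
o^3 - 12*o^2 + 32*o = o*(o - 8)*(o - 4)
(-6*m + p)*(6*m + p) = -36*m^2 + p^2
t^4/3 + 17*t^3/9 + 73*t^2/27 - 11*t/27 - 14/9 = (t/3 + 1/3)*(t - 2/3)*(t + 7/3)*(t + 3)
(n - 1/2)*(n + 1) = n^2 + n/2 - 1/2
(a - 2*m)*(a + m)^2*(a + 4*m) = a^4 + 4*a^3*m - 3*a^2*m^2 - 14*a*m^3 - 8*m^4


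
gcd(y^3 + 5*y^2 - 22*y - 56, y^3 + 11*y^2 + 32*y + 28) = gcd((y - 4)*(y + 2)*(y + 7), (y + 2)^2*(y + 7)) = y^2 + 9*y + 14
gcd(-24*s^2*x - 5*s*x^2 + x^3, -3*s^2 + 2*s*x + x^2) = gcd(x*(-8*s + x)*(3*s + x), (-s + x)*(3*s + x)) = 3*s + x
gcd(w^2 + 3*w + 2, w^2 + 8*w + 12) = w + 2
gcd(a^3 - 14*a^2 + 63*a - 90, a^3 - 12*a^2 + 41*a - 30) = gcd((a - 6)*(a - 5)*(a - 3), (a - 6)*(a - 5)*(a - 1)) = a^2 - 11*a + 30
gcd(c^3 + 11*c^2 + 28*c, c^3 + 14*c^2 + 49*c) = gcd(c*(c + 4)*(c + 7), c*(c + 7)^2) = c^2 + 7*c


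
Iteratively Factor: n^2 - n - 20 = (n - 5)*(n + 4)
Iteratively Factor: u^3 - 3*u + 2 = (u + 2)*(u^2 - 2*u + 1) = (u - 1)*(u + 2)*(u - 1)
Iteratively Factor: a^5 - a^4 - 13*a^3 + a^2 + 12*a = (a - 1)*(a^4 - 13*a^2 - 12*a) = (a - 4)*(a - 1)*(a^3 + 4*a^2 + 3*a) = (a - 4)*(a - 1)*(a + 3)*(a^2 + a) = a*(a - 4)*(a - 1)*(a + 3)*(a + 1)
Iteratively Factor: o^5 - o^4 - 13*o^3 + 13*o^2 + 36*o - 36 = (o - 2)*(o^4 + o^3 - 11*o^2 - 9*o + 18) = (o - 3)*(o - 2)*(o^3 + 4*o^2 + o - 6) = (o - 3)*(o - 2)*(o + 2)*(o^2 + 2*o - 3) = (o - 3)*(o - 2)*(o - 1)*(o + 2)*(o + 3)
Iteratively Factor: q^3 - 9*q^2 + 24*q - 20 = (q - 2)*(q^2 - 7*q + 10) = (q - 5)*(q - 2)*(q - 2)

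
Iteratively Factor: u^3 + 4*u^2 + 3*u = (u + 1)*(u^2 + 3*u) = (u + 1)*(u + 3)*(u)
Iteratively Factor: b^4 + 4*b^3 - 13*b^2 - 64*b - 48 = (b + 3)*(b^3 + b^2 - 16*b - 16) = (b + 1)*(b + 3)*(b^2 - 16) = (b - 4)*(b + 1)*(b + 3)*(b + 4)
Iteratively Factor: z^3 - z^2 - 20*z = (z)*(z^2 - z - 20) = z*(z - 5)*(z + 4)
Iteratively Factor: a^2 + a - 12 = (a - 3)*(a + 4)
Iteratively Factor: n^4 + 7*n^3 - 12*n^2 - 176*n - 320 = (n + 4)*(n^3 + 3*n^2 - 24*n - 80) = (n + 4)^2*(n^2 - n - 20) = (n + 4)^3*(n - 5)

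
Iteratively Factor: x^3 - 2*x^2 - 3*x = (x - 3)*(x^2 + x) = x*(x - 3)*(x + 1)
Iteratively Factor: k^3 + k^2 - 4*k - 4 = (k - 2)*(k^2 + 3*k + 2) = (k - 2)*(k + 2)*(k + 1)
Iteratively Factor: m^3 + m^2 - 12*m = (m - 3)*(m^2 + 4*m) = (m - 3)*(m + 4)*(m)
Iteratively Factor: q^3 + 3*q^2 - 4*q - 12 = (q - 2)*(q^2 + 5*q + 6) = (q - 2)*(q + 2)*(q + 3)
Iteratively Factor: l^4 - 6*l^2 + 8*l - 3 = (l - 1)*(l^3 + l^2 - 5*l + 3) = (l - 1)^2*(l^2 + 2*l - 3) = (l - 1)^3*(l + 3)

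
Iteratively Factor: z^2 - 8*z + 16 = (z - 4)*(z - 4)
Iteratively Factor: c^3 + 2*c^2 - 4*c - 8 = (c + 2)*(c^2 - 4) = (c + 2)^2*(c - 2)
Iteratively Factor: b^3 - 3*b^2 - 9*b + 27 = (b - 3)*(b^2 - 9) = (b - 3)^2*(b + 3)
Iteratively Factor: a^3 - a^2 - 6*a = (a)*(a^2 - a - 6) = a*(a - 3)*(a + 2)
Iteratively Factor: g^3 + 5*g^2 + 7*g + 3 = (g + 1)*(g^2 + 4*g + 3) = (g + 1)^2*(g + 3)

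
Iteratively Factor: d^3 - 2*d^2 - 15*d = (d)*(d^2 - 2*d - 15) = d*(d + 3)*(d - 5)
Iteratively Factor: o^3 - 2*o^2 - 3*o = (o)*(o^2 - 2*o - 3) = o*(o + 1)*(o - 3)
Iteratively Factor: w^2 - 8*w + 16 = (w - 4)*(w - 4)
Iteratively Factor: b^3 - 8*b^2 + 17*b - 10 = (b - 5)*(b^2 - 3*b + 2) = (b - 5)*(b - 1)*(b - 2)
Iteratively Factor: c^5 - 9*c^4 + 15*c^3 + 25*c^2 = (c - 5)*(c^4 - 4*c^3 - 5*c^2) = c*(c - 5)*(c^3 - 4*c^2 - 5*c) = c*(c - 5)*(c + 1)*(c^2 - 5*c) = c^2*(c - 5)*(c + 1)*(c - 5)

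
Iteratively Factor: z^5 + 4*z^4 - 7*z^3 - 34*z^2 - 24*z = (z + 2)*(z^4 + 2*z^3 - 11*z^2 - 12*z) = (z - 3)*(z + 2)*(z^3 + 5*z^2 + 4*z) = (z - 3)*(z + 1)*(z + 2)*(z^2 + 4*z) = z*(z - 3)*(z + 1)*(z + 2)*(z + 4)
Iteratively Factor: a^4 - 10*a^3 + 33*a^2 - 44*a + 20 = (a - 2)*(a^3 - 8*a^2 + 17*a - 10) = (a - 2)^2*(a^2 - 6*a + 5) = (a - 2)^2*(a - 1)*(a - 5)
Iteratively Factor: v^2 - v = (v)*(v - 1)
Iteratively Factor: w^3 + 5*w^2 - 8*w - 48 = (w + 4)*(w^2 + w - 12) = (w - 3)*(w + 4)*(w + 4)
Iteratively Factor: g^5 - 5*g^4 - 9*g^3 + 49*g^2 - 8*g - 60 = (g - 5)*(g^4 - 9*g^2 + 4*g + 12) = (g - 5)*(g - 2)*(g^3 + 2*g^2 - 5*g - 6) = (g - 5)*(g - 2)*(g + 1)*(g^2 + g - 6) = (g - 5)*(g - 2)*(g + 1)*(g + 3)*(g - 2)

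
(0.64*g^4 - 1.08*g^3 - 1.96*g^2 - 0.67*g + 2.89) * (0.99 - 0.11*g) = -0.0704*g^5 + 0.7524*g^4 - 0.8536*g^3 - 1.8667*g^2 - 0.9812*g + 2.8611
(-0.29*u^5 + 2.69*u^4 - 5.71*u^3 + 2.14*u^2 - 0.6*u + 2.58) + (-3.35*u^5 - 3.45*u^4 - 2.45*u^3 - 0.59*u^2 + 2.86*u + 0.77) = -3.64*u^5 - 0.76*u^4 - 8.16*u^3 + 1.55*u^2 + 2.26*u + 3.35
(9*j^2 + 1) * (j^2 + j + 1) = 9*j^4 + 9*j^3 + 10*j^2 + j + 1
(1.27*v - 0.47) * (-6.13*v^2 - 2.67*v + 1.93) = -7.7851*v^3 - 0.5098*v^2 + 3.706*v - 0.9071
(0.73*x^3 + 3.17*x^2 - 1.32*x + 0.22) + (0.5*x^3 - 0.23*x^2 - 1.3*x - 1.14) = 1.23*x^3 + 2.94*x^2 - 2.62*x - 0.92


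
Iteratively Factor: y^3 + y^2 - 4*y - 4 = (y - 2)*(y^2 + 3*y + 2) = (y - 2)*(y + 2)*(y + 1)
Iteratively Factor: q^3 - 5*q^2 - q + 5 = (q - 5)*(q^2 - 1) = (q - 5)*(q + 1)*(q - 1)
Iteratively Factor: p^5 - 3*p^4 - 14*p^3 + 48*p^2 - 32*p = (p - 4)*(p^4 + p^3 - 10*p^2 + 8*p) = (p - 4)*(p - 2)*(p^3 + 3*p^2 - 4*p) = (p - 4)*(p - 2)*(p + 4)*(p^2 - p) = p*(p - 4)*(p - 2)*(p + 4)*(p - 1)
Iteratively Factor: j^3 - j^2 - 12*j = (j + 3)*(j^2 - 4*j) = (j - 4)*(j + 3)*(j)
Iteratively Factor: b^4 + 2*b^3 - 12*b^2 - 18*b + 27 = (b - 3)*(b^3 + 5*b^2 + 3*b - 9) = (b - 3)*(b + 3)*(b^2 + 2*b - 3) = (b - 3)*(b + 3)^2*(b - 1)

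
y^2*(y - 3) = y^3 - 3*y^2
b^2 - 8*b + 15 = (b - 5)*(b - 3)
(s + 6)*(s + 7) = s^2 + 13*s + 42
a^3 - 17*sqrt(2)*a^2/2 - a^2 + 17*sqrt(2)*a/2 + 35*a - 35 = (a - 1)*(a - 5*sqrt(2))*(a - 7*sqrt(2)/2)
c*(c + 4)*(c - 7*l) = c^3 - 7*c^2*l + 4*c^2 - 28*c*l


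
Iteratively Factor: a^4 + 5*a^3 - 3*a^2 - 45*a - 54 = (a + 2)*(a^3 + 3*a^2 - 9*a - 27) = (a + 2)*(a + 3)*(a^2 - 9) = (a - 3)*(a + 2)*(a + 3)*(a + 3)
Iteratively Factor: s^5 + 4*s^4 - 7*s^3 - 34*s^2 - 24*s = (s - 3)*(s^4 + 7*s^3 + 14*s^2 + 8*s) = s*(s - 3)*(s^3 + 7*s^2 + 14*s + 8) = s*(s - 3)*(s + 1)*(s^2 + 6*s + 8) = s*(s - 3)*(s + 1)*(s + 2)*(s + 4)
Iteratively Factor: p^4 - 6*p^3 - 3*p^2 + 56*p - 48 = (p - 4)*(p^3 - 2*p^2 - 11*p + 12) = (p - 4)*(p + 3)*(p^2 - 5*p + 4) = (p - 4)*(p - 1)*(p + 3)*(p - 4)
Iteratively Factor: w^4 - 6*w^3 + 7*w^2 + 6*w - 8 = (w - 1)*(w^3 - 5*w^2 + 2*w + 8) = (w - 4)*(w - 1)*(w^2 - w - 2) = (w - 4)*(w - 1)*(w + 1)*(w - 2)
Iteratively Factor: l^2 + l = (l + 1)*(l)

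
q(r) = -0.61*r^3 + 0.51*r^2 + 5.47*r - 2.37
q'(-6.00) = -66.53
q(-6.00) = 114.93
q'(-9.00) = -151.94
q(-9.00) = 434.40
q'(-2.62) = -9.76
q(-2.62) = -2.23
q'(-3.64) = -22.49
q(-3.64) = 13.90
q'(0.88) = 4.95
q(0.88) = 2.42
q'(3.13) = -9.27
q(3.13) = 1.04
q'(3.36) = -11.76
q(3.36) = -1.37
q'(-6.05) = -67.68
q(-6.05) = 118.29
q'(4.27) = -23.54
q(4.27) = -17.21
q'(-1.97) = -3.64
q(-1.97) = -6.50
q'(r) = -1.83*r^2 + 1.02*r + 5.47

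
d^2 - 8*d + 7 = (d - 7)*(d - 1)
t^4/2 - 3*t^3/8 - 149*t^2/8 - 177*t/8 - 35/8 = (t/2 + 1/2)*(t - 7)*(t + 1/4)*(t + 5)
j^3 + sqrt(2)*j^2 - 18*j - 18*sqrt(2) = (j - 3*sqrt(2))*(j + sqrt(2))*(j + 3*sqrt(2))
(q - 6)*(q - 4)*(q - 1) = q^3 - 11*q^2 + 34*q - 24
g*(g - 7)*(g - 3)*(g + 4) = g^4 - 6*g^3 - 19*g^2 + 84*g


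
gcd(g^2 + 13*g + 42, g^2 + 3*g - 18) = g + 6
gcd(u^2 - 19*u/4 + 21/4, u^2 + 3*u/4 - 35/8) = u - 7/4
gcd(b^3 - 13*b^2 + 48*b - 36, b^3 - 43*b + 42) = b^2 - 7*b + 6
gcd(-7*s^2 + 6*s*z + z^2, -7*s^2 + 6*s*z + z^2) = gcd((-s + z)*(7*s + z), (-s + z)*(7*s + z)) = -7*s^2 + 6*s*z + z^2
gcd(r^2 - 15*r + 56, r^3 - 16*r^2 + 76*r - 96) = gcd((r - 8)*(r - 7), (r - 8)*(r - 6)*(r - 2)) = r - 8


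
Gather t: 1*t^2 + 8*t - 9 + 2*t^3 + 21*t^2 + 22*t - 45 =2*t^3 + 22*t^2 + 30*t - 54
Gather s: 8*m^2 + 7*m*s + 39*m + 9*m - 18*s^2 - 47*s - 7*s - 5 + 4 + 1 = 8*m^2 + 48*m - 18*s^2 + s*(7*m - 54)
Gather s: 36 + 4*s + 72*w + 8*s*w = s*(8*w + 4) + 72*w + 36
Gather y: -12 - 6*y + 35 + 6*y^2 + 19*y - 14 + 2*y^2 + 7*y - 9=8*y^2 + 20*y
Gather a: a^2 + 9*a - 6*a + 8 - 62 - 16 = a^2 + 3*a - 70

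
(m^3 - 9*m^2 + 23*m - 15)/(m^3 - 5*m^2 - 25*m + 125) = (m^2 - 4*m + 3)/(m^2 - 25)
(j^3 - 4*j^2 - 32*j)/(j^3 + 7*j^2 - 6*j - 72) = j*(j - 8)/(j^2 + 3*j - 18)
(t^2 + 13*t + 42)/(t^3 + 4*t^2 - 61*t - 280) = (t + 6)/(t^2 - 3*t - 40)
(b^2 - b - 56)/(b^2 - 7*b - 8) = (b + 7)/(b + 1)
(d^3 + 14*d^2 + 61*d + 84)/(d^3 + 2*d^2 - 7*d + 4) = (d^2 + 10*d + 21)/(d^2 - 2*d + 1)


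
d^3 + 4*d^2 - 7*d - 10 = (d - 2)*(d + 1)*(d + 5)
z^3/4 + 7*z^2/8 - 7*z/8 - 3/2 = (z/4 + 1/4)*(z - 3/2)*(z + 4)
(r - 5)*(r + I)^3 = r^4 - 5*r^3 + 3*I*r^3 - 3*r^2 - 15*I*r^2 + 15*r - I*r + 5*I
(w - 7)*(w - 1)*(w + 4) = w^3 - 4*w^2 - 25*w + 28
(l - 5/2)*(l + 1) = l^2 - 3*l/2 - 5/2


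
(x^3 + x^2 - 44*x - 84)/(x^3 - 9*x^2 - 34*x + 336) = (x + 2)/(x - 8)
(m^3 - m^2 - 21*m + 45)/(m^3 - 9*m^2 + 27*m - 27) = (m + 5)/(m - 3)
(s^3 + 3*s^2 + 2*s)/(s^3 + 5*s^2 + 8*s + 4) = s/(s + 2)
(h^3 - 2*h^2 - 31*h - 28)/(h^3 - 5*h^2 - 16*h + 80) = (h^2 - 6*h - 7)/(h^2 - 9*h + 20)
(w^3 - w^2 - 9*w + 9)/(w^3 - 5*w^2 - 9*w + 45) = (w - 1)/(w - 5)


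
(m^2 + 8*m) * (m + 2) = m^3 + 10*m^2 + 16*m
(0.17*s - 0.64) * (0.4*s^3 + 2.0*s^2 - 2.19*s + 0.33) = 0.068*s^4 + 0.084*s^3 - 1.6523*s^2 + 1.4577*s - 0.2112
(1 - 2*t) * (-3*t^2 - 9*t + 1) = 6*t^3 + 15*t^2 - 11*t + 1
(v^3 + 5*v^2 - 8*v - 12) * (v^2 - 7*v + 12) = v^5 - 2*v^4 - 31*v^3 + 104*v^2 - 12*v - 144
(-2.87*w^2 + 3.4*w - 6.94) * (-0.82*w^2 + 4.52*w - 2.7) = 2.3534*w^4 - 15.7604*w^3 + 28.8078*w^2 - 40.5488*w + 18.738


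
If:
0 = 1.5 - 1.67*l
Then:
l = 0.90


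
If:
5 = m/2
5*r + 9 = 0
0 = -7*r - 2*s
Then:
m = 10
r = -9/5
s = 63/10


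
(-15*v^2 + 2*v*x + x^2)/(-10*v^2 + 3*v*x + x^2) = (-3*v + x)/(-2*v + x)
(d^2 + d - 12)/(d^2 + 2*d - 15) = (d + 4)/(d + 5)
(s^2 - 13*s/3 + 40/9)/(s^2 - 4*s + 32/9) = (3*s - 5)/(3*s - 4)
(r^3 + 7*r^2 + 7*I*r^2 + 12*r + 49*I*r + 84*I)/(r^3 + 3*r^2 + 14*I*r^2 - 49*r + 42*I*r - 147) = (r + 4)/(r + 7*I)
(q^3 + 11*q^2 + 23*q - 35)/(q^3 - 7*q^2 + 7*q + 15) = (q^3 + 11*q^2 + 23*q - 35)/(q^3 - 7*q^2 + 7*q + 15)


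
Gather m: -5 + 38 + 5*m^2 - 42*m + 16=5*m^2 - 42*m + 49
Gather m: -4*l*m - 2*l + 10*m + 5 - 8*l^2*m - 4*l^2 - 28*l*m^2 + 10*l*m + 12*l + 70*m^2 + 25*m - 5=-4*l^2 + 10*l + m^2*(70 - 28*l) + m*(-8*l^2 + 6*l + 35)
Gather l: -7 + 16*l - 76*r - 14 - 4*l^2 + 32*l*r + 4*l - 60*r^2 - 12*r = -4*l^2 + l*(32*r + 20) - 60*r^2 - 88*r - 21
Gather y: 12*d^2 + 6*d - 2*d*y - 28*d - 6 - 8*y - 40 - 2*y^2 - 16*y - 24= 12*d^2 - 22*d - 2*y^2 + y*(-2*d - 24) - 70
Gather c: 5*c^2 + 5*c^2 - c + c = 10*c^2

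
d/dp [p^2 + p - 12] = 2*p + 1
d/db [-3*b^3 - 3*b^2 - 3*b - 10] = -9*b^2 - 6*b - 3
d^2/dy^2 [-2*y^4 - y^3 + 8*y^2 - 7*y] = -24*y^2 - 6*y + 16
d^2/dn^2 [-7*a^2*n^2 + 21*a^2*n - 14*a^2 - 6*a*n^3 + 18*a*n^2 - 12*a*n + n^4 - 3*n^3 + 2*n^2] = -14*a^2 - 36*a*n + 36*a + 12*n^2 - 18*n + 4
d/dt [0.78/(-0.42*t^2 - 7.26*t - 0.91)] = (0.6552*t + 5.6628)/(0.42*t^2 + 7.26*t + 0.91)^2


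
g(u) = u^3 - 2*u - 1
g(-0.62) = 0.00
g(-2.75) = -16.30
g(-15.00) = -3346.00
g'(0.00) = -2.00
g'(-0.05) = -1.99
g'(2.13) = 11.61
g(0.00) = -1.00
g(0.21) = -1.41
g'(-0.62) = -0.85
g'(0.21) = -1.87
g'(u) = 3*u^2 - 2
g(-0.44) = -0.21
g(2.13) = 4.40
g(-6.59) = -274.01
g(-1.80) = -3.23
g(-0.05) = -0.90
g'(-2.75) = 20.69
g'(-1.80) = 7.72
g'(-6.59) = 128.28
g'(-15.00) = 673.00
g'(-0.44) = -1.42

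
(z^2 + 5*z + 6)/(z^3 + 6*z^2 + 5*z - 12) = (z + 2)/(z^2 + 3*z - 4)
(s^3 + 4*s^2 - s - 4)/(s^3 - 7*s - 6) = (s^2 + 3*s - 4)/(s^2 - s - 6)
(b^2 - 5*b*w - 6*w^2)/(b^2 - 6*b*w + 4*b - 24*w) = (b + w)/(b + 4)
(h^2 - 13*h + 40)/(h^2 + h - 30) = (h - 8)/(h + 6)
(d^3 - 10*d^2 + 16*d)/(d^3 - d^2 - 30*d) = (-d^2 + 10*d - 16)/(-d^2 + d + 30)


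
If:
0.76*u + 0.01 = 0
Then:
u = -0.01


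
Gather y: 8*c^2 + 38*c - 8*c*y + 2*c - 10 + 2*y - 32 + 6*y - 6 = 8*c^2 + 40*c + y*(8 - 8*c) - 48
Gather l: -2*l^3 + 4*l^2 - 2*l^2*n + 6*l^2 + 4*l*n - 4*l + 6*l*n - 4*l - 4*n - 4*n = -2*l^3 + l^2*(10 - 2*n) + l*(10*n - 8) - 8*n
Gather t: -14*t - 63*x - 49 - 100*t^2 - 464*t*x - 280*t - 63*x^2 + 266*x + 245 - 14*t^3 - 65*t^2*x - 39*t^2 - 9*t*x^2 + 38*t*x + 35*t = -14*t^3 + t^2*(-65*x - 139) + t*(-9*x^2 - 426*x - 259) - 63*x^2 + 203*x + 196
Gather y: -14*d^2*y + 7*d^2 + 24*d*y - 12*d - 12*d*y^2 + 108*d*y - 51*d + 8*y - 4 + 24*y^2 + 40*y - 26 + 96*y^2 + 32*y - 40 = 7*d^2 - 63*d + y^2*(120 - 12*d) + y*(-14*d^2 + 132*d + 80) - 70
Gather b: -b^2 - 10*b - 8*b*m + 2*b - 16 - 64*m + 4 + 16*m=-b^2 + b*(-8*m - 8) - 48*m - 12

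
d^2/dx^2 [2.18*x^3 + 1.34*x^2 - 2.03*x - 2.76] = 13.08*x + 2.68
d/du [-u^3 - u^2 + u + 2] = -3*u^2 - 2*u + 1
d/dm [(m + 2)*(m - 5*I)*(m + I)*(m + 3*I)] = 4*m^3 + m^2*(6 - 3*I) + m*(34 - 4*I) + 34 + 15*I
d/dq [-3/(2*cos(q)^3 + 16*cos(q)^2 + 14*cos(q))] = 3*(3*sin(q)^2 - 16*cos(q) - 10)*sin(q)/(2*(cos(q)^2 + 8*cos(q) + 7)^2*cos(q)^2)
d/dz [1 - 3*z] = -3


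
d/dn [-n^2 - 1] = -2*n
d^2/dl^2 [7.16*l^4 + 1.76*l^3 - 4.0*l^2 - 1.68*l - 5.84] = 85.92*l^2 + 10.56*l - 8.0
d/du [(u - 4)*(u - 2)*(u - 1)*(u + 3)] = 4*u^3 - 12*u^2 - 14*u + 34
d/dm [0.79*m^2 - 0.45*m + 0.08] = 1.58*m - 0.45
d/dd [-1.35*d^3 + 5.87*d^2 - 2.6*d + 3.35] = -4.05*d^2 + 11.74*d - 2.6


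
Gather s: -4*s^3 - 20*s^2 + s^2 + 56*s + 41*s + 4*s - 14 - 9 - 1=-4*s^3 - 19*s^2 + 101*s - 24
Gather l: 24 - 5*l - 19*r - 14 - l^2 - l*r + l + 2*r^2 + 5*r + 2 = -l^2 + l*(-r - 4) + 2*r^2 - 14*r + 12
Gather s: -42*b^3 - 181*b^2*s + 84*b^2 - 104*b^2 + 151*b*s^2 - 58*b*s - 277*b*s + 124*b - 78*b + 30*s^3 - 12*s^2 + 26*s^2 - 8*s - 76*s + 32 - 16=-42*b^3 - 20*b^2 + 46*b + 30*s^3 + s^2*(151*b + 14) + s*(-181*b^2 - 335*b - 84) + 16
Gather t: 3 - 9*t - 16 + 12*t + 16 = 3*t + 3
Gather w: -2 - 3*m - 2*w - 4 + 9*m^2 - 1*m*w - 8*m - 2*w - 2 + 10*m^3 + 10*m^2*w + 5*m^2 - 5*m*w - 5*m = 10*m^3 + 14*m^2 - 16*m + w*(10*m^2 - 6*m - 4) - 8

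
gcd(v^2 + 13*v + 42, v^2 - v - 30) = 1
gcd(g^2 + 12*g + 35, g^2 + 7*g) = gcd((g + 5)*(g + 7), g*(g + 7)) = g + 7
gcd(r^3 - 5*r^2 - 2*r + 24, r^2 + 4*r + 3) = 1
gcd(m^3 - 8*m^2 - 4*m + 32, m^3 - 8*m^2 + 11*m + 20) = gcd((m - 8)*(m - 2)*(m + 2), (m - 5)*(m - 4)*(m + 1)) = 1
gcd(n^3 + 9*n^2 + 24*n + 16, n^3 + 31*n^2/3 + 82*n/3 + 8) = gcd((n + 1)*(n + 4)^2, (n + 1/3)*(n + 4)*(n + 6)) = n + 4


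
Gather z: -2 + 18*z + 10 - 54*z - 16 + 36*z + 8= 0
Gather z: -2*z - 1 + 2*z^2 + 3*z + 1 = 2*z^2 + z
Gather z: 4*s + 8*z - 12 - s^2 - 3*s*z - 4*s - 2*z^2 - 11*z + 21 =-s^2 - 2*z^2 + z*(-3*s - 3) + 9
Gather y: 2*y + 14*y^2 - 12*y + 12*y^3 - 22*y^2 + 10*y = 12*y^3 - 8*y^2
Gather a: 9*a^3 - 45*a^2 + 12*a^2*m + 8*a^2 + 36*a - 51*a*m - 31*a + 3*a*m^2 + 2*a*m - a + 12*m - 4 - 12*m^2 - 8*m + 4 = 9*a^3 + a^2*(12*m - 37) + a*(3*m^2 - 49*m + 4) - 12*m^2 + 4*m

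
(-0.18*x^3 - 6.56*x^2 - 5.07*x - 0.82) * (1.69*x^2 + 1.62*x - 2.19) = -0.3042*x^5 - 11.378*x^4 - 18.8013*x^3 + 4.7672*x^2 + 9.7749*x + 1.7958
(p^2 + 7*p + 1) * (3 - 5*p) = -5*p^3 - 32*p^2 + 16*p + 3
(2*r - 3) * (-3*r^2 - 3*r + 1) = -6*r^3 + 3*r^2 + 11*r - 3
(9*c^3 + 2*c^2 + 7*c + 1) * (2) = 18*c^3 + 4*c^2 + 14*c + 2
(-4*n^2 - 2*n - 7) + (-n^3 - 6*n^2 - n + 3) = -n^3 - 10*n^2 - 3*n - 4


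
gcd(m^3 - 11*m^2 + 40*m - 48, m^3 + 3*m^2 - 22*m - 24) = m - 4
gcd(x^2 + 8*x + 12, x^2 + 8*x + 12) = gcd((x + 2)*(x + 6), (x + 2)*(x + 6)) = x^2 + 8*x + 12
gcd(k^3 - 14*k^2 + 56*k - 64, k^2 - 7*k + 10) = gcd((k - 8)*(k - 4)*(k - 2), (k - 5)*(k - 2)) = k - 2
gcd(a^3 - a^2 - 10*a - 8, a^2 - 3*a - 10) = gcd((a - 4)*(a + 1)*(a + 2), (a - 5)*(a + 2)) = a + 2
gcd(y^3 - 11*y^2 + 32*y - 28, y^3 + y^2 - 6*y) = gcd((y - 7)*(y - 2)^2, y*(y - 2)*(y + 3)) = y - 2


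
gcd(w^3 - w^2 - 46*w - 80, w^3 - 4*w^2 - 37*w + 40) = w^2 - 3*w - 40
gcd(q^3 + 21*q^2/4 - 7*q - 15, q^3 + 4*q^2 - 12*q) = q^2 + 4*q - 12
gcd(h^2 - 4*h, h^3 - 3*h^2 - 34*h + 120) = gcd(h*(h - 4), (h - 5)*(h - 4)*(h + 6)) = h - 4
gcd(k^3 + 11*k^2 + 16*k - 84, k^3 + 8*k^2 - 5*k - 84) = k + 7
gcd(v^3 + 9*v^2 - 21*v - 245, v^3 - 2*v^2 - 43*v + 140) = v^2 + 2*v - 35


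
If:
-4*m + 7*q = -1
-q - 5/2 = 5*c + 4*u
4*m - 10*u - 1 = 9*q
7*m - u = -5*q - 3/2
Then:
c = -1719/3490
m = -53/698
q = -65/349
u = 13/349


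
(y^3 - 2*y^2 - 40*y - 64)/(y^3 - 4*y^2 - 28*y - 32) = (y + 4)/(y + 2)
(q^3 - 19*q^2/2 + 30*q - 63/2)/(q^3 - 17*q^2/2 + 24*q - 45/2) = (2*q - 7)/(2*q - 5)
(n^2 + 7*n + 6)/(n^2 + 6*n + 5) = (n + 6)/(n + 5)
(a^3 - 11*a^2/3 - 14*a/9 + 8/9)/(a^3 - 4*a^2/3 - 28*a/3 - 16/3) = (a - 1/3)/(a + 2)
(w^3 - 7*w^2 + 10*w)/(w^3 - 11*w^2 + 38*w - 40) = w/(w - 4)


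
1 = 1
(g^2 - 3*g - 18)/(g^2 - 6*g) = (g + 3)/g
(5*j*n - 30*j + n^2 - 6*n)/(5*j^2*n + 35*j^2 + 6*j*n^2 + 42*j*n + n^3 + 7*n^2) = (n - 6)/(j*n + 7*j + n^2 + 7*n)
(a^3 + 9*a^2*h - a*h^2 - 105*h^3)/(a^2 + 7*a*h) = a + 2*h - 15*h^2/a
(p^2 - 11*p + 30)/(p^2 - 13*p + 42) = (p - 5)/(p - 7)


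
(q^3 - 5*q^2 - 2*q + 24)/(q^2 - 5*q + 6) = (q^2 - 2*q - 8)/(q - 2)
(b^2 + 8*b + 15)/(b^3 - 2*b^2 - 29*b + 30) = (b + 3)/(b^2 - 7*b + 6)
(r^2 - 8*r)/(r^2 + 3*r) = (r - 8)/(r + 3)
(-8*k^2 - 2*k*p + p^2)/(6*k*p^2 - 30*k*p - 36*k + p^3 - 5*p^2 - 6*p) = (8*k^2 + 2*k*p - p^2)/(-6*k*p^2 + 30*k*p + 36*k - p^3 + 5*p^2 + 6*p)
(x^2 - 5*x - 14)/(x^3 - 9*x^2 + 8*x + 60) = (x - 7)/(x^2 - 11*x + 30)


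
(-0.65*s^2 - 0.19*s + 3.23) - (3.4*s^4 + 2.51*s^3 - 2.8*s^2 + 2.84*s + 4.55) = -3.4*s^4 - 2.51*s^3 + 2.15*s^2 - 3.03*s - 1.32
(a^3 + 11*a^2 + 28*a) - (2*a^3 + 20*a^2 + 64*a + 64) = -a^3 - 9*a^2 - 36*a - 64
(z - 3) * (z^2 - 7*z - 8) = z^3 - 10*z^2 + 13*z + 24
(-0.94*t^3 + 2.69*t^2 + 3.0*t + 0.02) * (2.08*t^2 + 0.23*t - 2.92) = -1.9552*t^5 + 5.379*t^4 + 9.6035*t^3 - 7.1232*t^2 - 8.7554*t - 0.0584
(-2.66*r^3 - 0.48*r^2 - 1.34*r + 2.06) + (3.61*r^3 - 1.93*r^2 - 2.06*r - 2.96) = 0.95*r^3 - 2.41*r^2 - 3.4*r - 0.9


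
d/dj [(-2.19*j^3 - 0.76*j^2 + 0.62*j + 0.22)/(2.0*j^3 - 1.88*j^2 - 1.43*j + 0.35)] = (5.6372*j^4 + 3.7834*j^3 - 1.3671*j^2 + 0.2952*j + 0.5316)/(4.0*j^6 - 7.52*j^5 - 2.1856*j^4 + 6.7768*j^3 + 0.7289*j^2 - 1.001*j + 0.1225)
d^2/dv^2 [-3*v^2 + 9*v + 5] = -6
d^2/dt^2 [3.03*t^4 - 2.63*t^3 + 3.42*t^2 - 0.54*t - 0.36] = 36.36*t^2 - 15.78*t + 6.84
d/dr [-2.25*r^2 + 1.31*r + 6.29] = 1.31 - 4.5*r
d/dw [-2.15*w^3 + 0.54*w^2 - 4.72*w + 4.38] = -6.45*w^2 + 1.08*w - 4.72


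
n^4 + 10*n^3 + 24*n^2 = n^2*(n + 4)*(n + 6)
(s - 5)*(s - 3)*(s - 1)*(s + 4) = s^4 - 5*s^3 - 13*s^2 + 77*s - 60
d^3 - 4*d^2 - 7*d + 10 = (d - 5)*(d - 1)*(d + 2)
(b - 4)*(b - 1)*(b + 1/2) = b^3 - 9*b^2/2 + 3*b/2 + 2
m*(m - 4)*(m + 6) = m^3 + 2*m^2 - 24*m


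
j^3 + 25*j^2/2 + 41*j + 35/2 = (j + 1/2)*(j + 5)*(j + 7)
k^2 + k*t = k*(k + t)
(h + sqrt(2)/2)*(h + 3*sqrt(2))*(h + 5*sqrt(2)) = h^3 + 17*sqrt(2)*h^2/2 + 38*h + 15*sqrt(2)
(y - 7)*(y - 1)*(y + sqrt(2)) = y^3 - 8*y^2 + sqrt(2)*y^2 - 8*sqrt(2)*y + 7*y + 7*sqrt(2)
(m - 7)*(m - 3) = m^2 - 10*m + 21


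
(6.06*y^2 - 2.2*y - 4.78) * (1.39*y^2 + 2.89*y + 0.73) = 8.4234*y^4 + 14.4554*y^3 - 8.5784*y^2 - 15.4202*y - 3.4894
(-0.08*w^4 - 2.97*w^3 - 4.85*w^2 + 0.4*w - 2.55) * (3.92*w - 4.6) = -0.3136*w^5 - 11.2744*w^4 - 5.35*w^3 + 23.878*w^2 - 11.836*w + 11.73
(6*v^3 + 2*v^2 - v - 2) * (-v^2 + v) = -6*v^5 + 4*v^4 + 3*v^3 + v^2 - 2*v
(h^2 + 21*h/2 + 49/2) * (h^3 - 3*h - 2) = h^5 + 21*h^4/2 + 43*h^3/2 - 67*h^2/2 - 189*h/2 - 49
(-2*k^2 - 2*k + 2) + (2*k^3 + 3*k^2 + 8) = 2*k^3 + k^2 - 2*k + 10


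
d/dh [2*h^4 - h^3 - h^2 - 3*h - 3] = 8*h^3 - 3*h^2 - 2*h - 3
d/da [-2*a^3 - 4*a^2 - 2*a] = -6*a^2 - 8*a - 2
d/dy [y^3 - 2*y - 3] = 3*y^2 - 2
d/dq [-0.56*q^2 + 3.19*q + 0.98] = 3.19 - 1.12*q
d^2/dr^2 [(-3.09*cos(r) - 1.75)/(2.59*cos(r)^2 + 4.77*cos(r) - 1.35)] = (0.0809159231463603*(1 - cos(r)^2)^2 + 0.190986588177259*cos(r)^5 + 0.812936914724894*cos(r)^3 + 0.288579391169922*cos(r)^2 - 1.63680482944036*cos(r) - 1.29410483698749)/(0.542976939203354*cos(r)^2 + 1.0*cos(r) - 0.283018867924528)^3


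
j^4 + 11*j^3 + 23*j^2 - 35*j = j*(j - 1)*(j + 5)*(j + 7)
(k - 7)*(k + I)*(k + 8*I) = k^3 - 7*k^2 + 9*I*k^2 - 8*k - 63*I*k + 56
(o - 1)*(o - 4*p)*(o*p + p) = o^3*p - 4*o^2*p^2 - o*p + 4*p^2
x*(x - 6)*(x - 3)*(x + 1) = x^4 - 8*x^3 + 9*x^2 + 18*x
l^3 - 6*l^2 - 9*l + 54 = (l - 6)*(l - 3)*(l + 3)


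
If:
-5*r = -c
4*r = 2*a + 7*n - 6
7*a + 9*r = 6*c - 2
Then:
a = 3*r - 2/7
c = 5*r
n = 46/49 - 2*r/7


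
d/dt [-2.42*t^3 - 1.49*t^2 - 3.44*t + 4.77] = -7.26*t^2 - 2.98*t - 3.44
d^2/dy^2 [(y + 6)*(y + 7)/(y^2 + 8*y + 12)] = 10/(y^3 + 6*y^2 + 12*y + 8)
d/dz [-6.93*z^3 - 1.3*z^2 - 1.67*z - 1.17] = -20.79*z^2 - 2.6*z - 1.67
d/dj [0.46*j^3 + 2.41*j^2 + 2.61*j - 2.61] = 1.38*j^2 + 4.82*j + 2.61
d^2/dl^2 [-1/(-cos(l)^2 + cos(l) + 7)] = (4*sin(l)^4 - 31*sin(l)^2 - 13*cos(l)/4 - 3*cos(3*l)/4 + 11)/(sin(l)^2 + cos(l) + 6)^3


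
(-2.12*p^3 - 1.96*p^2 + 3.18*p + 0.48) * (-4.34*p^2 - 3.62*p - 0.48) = 9.2008*p^5 + 16.1808*p^4 - 5.6884*p^3 - 12.654*p^2 - 3.264*p - 0.2304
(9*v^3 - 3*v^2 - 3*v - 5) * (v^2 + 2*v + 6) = 9*v^5 + 15*v^4 + 45*v^3 - 29*v^2 - 28*v - 30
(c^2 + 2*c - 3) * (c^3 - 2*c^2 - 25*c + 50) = c^5 - 32*c^3 + 6*c^2 + 175*c - 150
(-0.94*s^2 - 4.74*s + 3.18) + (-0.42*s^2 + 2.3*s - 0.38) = -1.36*s^2 - 2.44*s + 2.8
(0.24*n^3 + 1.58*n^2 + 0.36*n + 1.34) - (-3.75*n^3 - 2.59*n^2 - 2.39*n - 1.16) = 3.99*n^3 + 4.17*n^2 + 2.75*n + 2.5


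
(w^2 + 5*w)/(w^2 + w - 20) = w/(w - 4)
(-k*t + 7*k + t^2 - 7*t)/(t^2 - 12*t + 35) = (-k + t)/(t - 5)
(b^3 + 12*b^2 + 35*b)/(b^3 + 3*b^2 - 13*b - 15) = b*(b + 7)/(b^2 - 2*b - 3)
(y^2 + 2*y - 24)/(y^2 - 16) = (y + 6)/(y + 4)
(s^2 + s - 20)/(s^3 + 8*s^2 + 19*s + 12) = (s^2 + s - 20)/(s^3 + 8*s^2 + 19*s + 12)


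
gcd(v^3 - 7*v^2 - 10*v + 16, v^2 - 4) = v + 2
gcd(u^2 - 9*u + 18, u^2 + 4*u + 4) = 1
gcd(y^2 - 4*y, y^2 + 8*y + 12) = 1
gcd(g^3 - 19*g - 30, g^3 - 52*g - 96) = g + 2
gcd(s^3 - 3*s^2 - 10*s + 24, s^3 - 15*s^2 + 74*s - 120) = s - 4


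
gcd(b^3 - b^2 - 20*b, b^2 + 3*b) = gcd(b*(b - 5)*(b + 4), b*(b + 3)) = b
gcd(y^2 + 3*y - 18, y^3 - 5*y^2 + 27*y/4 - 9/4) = y - 3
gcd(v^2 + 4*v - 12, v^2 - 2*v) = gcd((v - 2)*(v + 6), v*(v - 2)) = v - 2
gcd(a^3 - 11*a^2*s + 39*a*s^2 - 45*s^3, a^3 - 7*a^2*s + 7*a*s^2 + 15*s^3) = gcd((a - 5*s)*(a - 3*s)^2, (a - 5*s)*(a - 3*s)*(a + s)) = a^2 - 8*a*s + 15*s^2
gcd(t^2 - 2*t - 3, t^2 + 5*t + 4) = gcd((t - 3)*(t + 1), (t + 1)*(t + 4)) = t + 1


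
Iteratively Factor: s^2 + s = (s)*(s + 1)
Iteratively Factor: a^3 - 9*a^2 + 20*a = (a)*(a^2 - 9*a + 20) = a*(a - 5)*(a - 4)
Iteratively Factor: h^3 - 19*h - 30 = (h + 3)*(h^2 - 3*h - 10) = (h + 2)*(h + 3)*(h - 5)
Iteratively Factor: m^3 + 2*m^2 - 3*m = (m - 1)*(m^2 + 3*m) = m*(m - 1)*(m + 3)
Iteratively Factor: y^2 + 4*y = (y + 4)*(y)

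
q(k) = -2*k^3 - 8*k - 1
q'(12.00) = -872.00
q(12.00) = -3553.00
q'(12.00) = -872.00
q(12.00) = -3553.00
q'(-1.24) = -17.23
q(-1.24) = 12.73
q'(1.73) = -25.96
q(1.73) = -25.20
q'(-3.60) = -85.76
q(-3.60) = 121.11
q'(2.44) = -43.72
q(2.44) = -49.57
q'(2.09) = -34.21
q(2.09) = -35.98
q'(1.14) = -15.80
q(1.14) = -13.08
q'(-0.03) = -8.01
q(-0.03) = -0.76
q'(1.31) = -18.30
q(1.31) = -15.98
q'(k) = -6*k^2 - 8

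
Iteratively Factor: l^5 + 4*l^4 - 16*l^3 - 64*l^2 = (l - 4)*(l^4 + 8*l^3 + 16*l^2) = l*(l - 4)*(l^3 + 8*l^2 + 16*l) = l*(l - 4)*(l + 4)*(l^2 + 4*l) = l^2*(l - 4)*(l + 4)*(l + 4)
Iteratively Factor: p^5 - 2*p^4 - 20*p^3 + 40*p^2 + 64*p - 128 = (p - 4)*(p^4 + 2*p^3 - 12*p^2 - 8*p + 32) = (p - 4)*(p - 2)*(p^3 + 4*p^2 - 4*p - 16) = (p - 4)*(p - 2)*(p + 2)*(p^2 + 2*p - 8) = (p - 4)*(p - 2)^2*(p + 2)*(p + 4)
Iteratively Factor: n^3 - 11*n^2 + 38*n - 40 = (n - 5)*(n^2 - 6*n + 8) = (n - 5)*(n - 2)*(n - 4)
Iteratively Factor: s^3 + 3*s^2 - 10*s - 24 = (s + 2)*(s^2 + s - 12) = (s - 3)*(s + 2)*(s + 4)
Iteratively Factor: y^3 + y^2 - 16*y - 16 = (y + 1)*(y^2 - 16) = (y + 1)*(y + 4)*(y - 4)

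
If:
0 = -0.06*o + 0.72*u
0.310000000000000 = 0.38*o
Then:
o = 0.82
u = 0.07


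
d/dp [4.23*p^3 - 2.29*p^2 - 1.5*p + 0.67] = 12.69*p^2 - 4.58*p - 1.5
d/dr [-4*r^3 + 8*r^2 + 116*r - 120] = -12*r^2 + 16*r + 116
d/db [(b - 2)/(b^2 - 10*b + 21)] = (b^2 - 10*b - 2*(b - 5)*(b - 2) + 21)/(b^2 - 10*b + 21)^2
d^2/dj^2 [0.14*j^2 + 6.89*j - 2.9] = 0.280000000000000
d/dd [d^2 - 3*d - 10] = 2*d - 3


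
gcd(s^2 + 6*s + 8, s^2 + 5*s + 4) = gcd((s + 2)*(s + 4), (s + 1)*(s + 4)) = s + 4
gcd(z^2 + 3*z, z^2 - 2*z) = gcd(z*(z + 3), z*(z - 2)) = z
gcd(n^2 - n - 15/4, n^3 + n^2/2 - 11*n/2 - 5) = n - 5/2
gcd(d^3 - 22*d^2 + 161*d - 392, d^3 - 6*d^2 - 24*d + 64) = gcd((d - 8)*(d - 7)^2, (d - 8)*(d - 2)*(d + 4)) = d - 8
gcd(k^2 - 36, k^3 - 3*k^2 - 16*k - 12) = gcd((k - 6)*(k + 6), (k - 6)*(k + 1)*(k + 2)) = k - 6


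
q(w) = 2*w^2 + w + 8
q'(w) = 4*w + 1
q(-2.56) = 18.55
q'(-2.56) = -9.24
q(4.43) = 51.68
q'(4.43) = 18.72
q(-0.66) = 8.21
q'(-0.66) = -1.64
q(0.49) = 8.97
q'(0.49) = 2.96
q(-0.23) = 7.88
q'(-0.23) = 0.08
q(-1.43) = 10.66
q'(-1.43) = -4.72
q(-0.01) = 7.99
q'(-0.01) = 0.96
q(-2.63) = 19.20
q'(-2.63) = -9.52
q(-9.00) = 161.00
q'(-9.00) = -35.00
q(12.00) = 308.00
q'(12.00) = 49.00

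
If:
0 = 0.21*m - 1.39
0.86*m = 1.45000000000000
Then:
No Solution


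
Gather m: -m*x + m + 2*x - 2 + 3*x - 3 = m*(1 - x) + 5*x - 5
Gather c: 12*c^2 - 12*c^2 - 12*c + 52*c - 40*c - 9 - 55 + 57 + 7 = 0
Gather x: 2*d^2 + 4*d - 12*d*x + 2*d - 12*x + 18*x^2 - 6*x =2*d^2 + 6*d + 18*x^2 + x*(-12*d - 18)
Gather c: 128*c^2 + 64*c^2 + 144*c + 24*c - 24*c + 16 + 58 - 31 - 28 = 192*c^2 + 144*c + 15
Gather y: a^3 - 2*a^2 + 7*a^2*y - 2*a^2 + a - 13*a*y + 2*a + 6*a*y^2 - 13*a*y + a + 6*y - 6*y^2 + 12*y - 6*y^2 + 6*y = a^3 - 4*a^2 + 4*a + y^2*(6*a - 12) + y*(7*a^2 - 26*a + 24)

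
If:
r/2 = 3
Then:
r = 6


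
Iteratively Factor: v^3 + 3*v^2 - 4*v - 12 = (v - 2)*(v^2 + 5*v + 6) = (v - 2)*(v + 3)*(v + 2)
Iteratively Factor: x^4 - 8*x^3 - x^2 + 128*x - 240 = (x - 5)*(x^3 - 3*x^2 - 16*x + 48) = (x - 5)*(x + 4)*(x^2 - 7*x + 12) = (x - 5)*(x - 4)*(x + 4)*(x - 3)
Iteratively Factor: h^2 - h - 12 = (h - 4)*(h + 3)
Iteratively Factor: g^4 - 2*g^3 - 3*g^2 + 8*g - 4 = (g - 2)*(g^3 - 3*g + 2) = (g - 2)*(g - 1)*(g^2 + g - 2) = (g - 2)*(g - 1)*(g + 2)*(g - 1)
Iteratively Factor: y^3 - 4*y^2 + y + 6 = (y - 2)*(y^2 - 2*y - 3) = (y - 3)*(y - 2)*(y + 1)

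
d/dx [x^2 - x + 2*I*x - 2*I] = 2*x - 1 + 2*I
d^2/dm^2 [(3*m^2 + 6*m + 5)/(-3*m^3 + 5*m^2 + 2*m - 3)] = 2*(-27*m^6 - 162*m^5 - 54*m^4 + 633*m^3 - 96*m^2 - 285*m - 158)/(27*m^9 - 135*m^8 + 171*m^7 + 136*m^6 - 384*m^5 + 57*m^4 + 253*m^3 - 99*m^2 - 54*m + 27)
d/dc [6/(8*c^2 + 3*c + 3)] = 6*(-16*c - 3)/(8*c^2 + 3*c + 3)^2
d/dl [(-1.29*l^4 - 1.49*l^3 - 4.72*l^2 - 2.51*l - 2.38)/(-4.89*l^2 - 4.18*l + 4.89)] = (12.6162*l^5 + 23.4627*l^4 - 12.776*l^3 - 14.4026*l^2 - 69.438*l - 22.2223)/(23.9121*l^4 + 40.8804*l^3 - 30.3518*l^2 - 40.8804*l + 23.9121)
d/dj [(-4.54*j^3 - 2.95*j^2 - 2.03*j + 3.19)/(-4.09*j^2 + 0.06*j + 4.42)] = (18.5686*j^4 - 0.544799999999999*j^3 - 68.6801*j^2 + 0.0161999999999978*j - 9.164)/(16.7281*j^4 - 0.4908*j^3 - 36.152*j^2 + 0.5304*j + 19.5364)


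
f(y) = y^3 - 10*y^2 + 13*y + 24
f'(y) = 3*y^2 - 20*y + 13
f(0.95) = 28.18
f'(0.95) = -3.29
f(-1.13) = -4.90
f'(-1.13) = 39.43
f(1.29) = 26.28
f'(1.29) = -7.81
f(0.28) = 26.88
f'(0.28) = 7.64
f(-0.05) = 23.32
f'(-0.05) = 14.01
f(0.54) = 28.26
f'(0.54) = 3.07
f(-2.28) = -69.48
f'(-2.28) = 74.20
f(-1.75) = -34.73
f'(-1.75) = 57.19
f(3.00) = 0.00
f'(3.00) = -20.00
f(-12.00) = -3300.00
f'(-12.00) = 685.00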